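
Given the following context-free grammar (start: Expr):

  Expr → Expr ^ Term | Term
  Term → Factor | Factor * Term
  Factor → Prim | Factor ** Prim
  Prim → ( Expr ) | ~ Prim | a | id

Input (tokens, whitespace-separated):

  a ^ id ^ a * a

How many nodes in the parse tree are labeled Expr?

[Expr [Expr [Expr [Term [Factor [Prim a]]]] ^ [Term [Factor [Prim id]]]] ^ [Term [Factor [Prim a]] * [Term [Factor [Prim a]]]]]

3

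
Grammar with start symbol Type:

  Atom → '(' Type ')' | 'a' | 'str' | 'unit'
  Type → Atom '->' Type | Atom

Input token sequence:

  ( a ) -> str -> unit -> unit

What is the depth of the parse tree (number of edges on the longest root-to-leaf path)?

[Type [Atom ( [Type [Atom a]] )] -> [Type [Atom str] -> [Type [Atom unit] -> [Type [Atom unit]]]]]

5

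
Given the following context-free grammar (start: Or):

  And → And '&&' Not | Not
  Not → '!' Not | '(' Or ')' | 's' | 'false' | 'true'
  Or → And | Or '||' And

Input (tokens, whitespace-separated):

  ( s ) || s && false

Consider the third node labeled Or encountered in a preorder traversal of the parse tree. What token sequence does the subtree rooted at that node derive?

s

[Or [Or [And [Not ( [Or [And [Not s]]] )]]] || [And [And [Not s]] && [Not false]]]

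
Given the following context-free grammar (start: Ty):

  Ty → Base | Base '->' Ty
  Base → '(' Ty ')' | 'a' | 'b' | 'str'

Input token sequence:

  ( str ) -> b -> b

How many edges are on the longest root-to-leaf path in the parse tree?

4

[Ty [Base ( [Ty [Base str]] )] -> [Ty [Base b] -> [Ty [Base b]]]]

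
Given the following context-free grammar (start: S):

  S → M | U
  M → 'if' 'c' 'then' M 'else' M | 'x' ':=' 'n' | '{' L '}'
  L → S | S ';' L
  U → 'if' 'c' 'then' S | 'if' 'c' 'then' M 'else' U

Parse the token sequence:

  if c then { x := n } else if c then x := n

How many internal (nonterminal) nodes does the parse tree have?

[S [U if c then [M { [L [S [M x := n]]] }] else [U if c then [S [M x := n]]]]]

9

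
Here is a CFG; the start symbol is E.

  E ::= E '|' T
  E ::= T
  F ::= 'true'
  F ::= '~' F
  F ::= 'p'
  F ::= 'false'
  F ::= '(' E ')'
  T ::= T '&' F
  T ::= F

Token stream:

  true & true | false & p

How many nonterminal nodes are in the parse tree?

10

[E [E [T [T [F true]] & [F true]]] | [T [T [F false]] & [F p]]]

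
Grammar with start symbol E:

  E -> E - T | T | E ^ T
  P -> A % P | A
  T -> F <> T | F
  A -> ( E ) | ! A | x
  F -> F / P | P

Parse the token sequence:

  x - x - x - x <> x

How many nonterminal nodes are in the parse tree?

[E [E [E [E [T [F [P [A x]]]]] - [T [F [P [A x]]]]] - [T [F [P [A x]]]]] - [T [F [P [A x]]] <> [T [F [P [A x]]]]]]

24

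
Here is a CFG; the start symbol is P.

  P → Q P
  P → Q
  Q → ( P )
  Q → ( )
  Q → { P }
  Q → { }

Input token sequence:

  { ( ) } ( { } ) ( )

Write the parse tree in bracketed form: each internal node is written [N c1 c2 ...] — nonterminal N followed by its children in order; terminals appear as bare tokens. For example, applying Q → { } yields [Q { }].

P
Q P
{ P } P
{ Q } P
{ ( ) } P
{ ( ) } Q P
{ ( ) } ( P ) P
{ ( ) } ( Q ) P
{ ( ) } ( { } ) P
{ ( ) } ( { } ) Q
{ ( ) } ( { } ) ( )

[P [Q { [P [Q ( )]] }] [P [Q ( [P [Q { }]] )] [P [Q ( )]]]]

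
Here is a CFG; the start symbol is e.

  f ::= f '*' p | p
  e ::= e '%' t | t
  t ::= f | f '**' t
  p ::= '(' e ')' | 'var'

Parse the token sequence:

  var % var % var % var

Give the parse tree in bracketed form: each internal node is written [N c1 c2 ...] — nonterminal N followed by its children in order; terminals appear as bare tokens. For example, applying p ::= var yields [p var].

e
e % t
e % t % t
e % t % t % t
t % t % t % t
f % t % t % t
p % t % t % t
var % t % t % t
var % f % t % t
var % p % t % t
var % var % t % t
var % var % f % t
var % var % p % t
var % var % var % t
var % var % var % f
var % var % var % p
var % var % var % var

[e [e [e [e [t [f [p var]]]] % [t [f [p var]]]] % [t [f [p var]]]] % [t [f [p var]]]]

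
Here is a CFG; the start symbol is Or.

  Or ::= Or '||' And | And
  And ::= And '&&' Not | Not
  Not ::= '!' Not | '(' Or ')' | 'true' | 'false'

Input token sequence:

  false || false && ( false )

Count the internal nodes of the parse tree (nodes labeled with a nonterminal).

[Or [Or [And [Not false]]] || [And [And [Not false]] && [Not ( [Or [And [Not false]]] )]]]

11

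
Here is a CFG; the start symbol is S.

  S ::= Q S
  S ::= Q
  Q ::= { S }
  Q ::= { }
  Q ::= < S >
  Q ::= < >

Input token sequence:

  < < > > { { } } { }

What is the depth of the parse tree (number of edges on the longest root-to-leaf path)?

[S [Q < [S [Q < >]] >] [S [Q { [S [Q { }]] }] [S [Q { }]]]]

5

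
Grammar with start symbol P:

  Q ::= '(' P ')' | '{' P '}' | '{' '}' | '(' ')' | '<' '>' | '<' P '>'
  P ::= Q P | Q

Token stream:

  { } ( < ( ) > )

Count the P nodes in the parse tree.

[P [Q { }] [P [Q ( [P [Q < [P [Q ( )]] >]] )]]]

4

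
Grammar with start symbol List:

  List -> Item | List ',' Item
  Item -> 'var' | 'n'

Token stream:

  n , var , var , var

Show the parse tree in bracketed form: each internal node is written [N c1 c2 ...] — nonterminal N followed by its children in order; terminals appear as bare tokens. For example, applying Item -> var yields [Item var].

[List [List [List [List [Item n]] , [Item var]] , [Item var]] , [Item var]]

List
List , Item
List , Item , Item
List , Item , Item , Item
Item , Item , Item , Item
n , Item , Item , Item
n , var , Item , Item
n , var , var , Item
n , var , var , var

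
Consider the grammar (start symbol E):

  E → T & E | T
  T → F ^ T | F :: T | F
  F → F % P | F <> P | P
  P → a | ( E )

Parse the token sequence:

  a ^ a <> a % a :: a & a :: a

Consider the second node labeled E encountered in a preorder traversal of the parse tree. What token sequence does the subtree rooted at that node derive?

a :: a

[E [T [F [P a]] ^ [T [F [F [F [P a]] <> [P a]] % [P a]] :: [T [F [P a]]]]] & [E [T [F [P a]] :: [T [F [P a]]]]]]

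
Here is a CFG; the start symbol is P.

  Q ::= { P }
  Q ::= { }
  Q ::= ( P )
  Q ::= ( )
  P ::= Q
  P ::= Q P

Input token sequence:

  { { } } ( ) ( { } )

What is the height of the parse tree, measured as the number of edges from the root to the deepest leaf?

[P [Q { [P [Q { }]] }] [P [Q ( )] [P [Q ( [P [Q { }]] )]]]]

6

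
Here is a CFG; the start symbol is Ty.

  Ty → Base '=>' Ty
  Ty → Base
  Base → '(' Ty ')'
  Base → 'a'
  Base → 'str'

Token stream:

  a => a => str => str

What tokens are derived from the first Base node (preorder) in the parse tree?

a

[Ty [Base a] => [Ty [Base a] => [Ty [Base str] => [Ty [Base str]]]]]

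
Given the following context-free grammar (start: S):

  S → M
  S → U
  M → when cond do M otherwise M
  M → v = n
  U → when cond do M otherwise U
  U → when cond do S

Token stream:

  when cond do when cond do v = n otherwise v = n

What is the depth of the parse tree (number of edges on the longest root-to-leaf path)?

[S [U when cond do [S [M when cond do [M v = n] otherwise [M v = n]]]]]

5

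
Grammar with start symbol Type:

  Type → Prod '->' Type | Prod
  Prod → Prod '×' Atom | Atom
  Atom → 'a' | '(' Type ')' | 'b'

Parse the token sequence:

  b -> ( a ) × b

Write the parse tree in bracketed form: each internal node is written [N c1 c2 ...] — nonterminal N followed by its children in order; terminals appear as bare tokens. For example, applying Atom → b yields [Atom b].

[Type [Prod [Atom b]] -> [Type [Prod [Prod [Atom ( [Type [Prod [Atom a]]] )]] × [Atom b]]]]

Type
Prod -> Type
Atom -> Type
b -> Type
b -> Prod
b -> Prod × Atom
b -> Atom × Atom
b -> ( Type ) × Atom
b -> ( Prod ) × Atom
b -> ( Atom ) × Atom
b -> ( a ) × Atom
b -> ( a ) × b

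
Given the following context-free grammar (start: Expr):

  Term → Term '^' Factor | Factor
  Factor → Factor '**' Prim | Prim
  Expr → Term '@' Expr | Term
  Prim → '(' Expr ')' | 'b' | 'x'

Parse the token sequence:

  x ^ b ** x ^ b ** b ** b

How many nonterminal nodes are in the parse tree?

16

[Expr [Term [Term [Term [Factor [Prim x]]] ^ [Factor [Factor [Prim b]] ** [Prim x]]] ^ [Factor [Factor [Factor [Prim b]] ** [Prim b]] ** [Prim b]]]]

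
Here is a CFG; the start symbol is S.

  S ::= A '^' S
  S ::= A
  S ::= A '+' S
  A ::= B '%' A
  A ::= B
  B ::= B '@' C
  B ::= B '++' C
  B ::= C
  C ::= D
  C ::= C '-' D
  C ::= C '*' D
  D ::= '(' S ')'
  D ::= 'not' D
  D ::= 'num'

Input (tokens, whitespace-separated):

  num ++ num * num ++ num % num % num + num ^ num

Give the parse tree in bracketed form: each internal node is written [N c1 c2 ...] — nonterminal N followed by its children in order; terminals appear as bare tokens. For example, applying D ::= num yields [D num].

[S [A [B [B [B [C [D num]]] ++ [C [C [D num]] * [D num]]] ++ [C [D num]]] % [A [B [C [D num]]] % [A [B [C [D num]]]]]] + [S [A [B [C [D num]]]] ^ [S [A [B [C [D num]]]]]]]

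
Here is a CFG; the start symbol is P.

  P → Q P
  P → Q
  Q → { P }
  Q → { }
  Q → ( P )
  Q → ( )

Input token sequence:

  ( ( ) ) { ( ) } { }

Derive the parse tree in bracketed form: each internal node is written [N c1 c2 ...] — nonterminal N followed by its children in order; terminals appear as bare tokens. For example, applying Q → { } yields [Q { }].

P
Q P
( P ) P
( Q ) P
( ( ) ) P
( ( ) ) Q P
( ( ) ) { P } P
( ( ) ) { Q } P
( ( ) ) { ( ) } P
( ( ) ) { ( ) } Q
( ( ) ) { ( ) } { }

[P [Q ( [P [Q ( )]] )] [P [Q { [P [Q ( )]] }] [P [Q { }]]]]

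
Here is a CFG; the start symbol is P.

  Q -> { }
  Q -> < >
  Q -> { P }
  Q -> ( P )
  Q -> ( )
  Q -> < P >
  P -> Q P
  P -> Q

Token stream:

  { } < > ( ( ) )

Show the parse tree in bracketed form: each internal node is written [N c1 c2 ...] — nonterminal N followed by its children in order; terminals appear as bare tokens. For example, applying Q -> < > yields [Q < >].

[P [Q { }] [P [Q < >] [P [Q ( [P [Q ( )]] )]]]]

P
Q P
{ } P
{ } Q P
{ } < > P
{ } < > Q
{ } < > ( P )
{ } < > ( Q )
{ } < > ( ( ) )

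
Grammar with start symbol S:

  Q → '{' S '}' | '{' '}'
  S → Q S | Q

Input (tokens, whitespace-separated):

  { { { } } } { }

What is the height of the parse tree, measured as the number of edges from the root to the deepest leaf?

6

[S [Q { [S [Q { [S [Q { }]] }]] }] [S [Q { }]]]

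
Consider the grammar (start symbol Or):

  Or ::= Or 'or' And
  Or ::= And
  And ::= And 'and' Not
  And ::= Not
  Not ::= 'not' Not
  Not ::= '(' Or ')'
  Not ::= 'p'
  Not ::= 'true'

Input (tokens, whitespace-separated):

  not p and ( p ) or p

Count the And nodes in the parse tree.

[Or [Or [And [And [Not not [Not p]]] and [Not ( [Or [And [Not p]]] )]]] or [And [Not p]]]

4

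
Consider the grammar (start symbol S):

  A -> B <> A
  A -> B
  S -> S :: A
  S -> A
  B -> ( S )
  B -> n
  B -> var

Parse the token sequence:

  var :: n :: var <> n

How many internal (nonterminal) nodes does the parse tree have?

[S [S [S [A [B var]]] :: [A [B n]]] :: [A [B var] <> [A [B n]]]]

11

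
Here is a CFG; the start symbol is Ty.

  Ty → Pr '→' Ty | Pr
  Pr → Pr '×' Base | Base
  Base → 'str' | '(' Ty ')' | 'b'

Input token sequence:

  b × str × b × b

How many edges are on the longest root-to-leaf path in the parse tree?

6

[Ty [Pr [Pr [Pr [Pr [Base b]] × [Base str]] × [Base b]] × [Base b]]]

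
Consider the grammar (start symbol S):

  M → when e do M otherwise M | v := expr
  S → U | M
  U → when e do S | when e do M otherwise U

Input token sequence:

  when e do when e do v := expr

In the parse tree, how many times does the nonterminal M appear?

[S [U when e do [S [U when e do [S [M v := expr]]]]]]

1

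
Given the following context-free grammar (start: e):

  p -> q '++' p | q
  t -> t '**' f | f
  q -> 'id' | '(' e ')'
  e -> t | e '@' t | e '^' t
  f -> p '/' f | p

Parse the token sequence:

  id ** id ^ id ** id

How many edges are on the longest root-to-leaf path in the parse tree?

[e [e [t [t [f [p [q id]]]] ** [f [p [q id]]]]] ^ [t [t [f [p [q id]]]] ** [f [p [q id]]]]]

7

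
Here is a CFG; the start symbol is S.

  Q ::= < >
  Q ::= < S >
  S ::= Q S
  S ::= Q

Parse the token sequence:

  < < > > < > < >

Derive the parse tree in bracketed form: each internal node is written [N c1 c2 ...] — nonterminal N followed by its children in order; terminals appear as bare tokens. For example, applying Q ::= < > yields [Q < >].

S
Q S
< S > S
< Q > S
< < > > S
< < > > Q S
< < > > < > S
< < > > < > Q
< < > > < > < >

[S [Q < [S [Q < >]] >] [S [Q < >] [S [Q < >]]]]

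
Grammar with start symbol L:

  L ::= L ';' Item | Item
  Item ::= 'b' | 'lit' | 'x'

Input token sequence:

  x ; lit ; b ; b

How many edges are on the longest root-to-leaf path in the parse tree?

[L [L [L [L [Item x]] ; [Item lit]] ; [Item b]] ; [Item b]]

5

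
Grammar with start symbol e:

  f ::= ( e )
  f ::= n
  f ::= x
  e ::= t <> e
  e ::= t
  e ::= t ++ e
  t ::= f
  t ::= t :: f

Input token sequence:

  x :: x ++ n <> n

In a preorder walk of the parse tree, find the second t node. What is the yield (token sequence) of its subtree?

[e [t [t [f x]] :: [f x]] ++ [e [t [f n]] <> [e [t [f n]]]]]

x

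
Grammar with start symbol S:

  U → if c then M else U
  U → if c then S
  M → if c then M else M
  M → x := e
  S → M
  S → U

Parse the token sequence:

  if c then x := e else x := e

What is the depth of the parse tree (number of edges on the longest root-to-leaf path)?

[S [M if c then [M x := e] else [M x := e]]]

3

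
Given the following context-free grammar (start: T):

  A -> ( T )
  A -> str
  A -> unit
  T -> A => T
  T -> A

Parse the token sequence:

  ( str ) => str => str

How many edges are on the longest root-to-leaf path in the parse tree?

4

[T [A ( [T [A str]] )] => [T [A str] => [T [A str]]]]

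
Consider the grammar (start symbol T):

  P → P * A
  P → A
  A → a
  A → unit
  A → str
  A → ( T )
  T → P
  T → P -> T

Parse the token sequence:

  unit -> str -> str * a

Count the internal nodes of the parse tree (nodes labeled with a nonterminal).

11

[T [P [A unit]] -> [T [P [A str]] -> [T [P [P [A str]] * [A a]]]]]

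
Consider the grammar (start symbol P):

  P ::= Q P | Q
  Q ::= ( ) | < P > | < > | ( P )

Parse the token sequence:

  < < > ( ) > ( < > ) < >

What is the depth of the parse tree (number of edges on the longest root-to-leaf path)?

5

[P [Q < [P [Q < >] [P [Q ( )]]] >] [P [Q ( [P [Q < >]] )] [P [Q < >]]]]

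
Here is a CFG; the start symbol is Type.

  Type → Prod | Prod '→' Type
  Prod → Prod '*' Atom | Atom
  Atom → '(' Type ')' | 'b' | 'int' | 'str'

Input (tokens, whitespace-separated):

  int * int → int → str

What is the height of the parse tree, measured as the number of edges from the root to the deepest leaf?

5

[Type [Prod [Prod [Atom int]] * [Atom int]] → [Type [Prod [Atom int]] → [Type [Prod [Atom str]]]]]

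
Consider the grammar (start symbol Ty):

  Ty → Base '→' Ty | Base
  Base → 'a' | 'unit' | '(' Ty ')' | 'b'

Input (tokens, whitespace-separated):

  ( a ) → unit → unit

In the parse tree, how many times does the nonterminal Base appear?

[Ty [Base ( [Ty [Base a]] )] → [Ty [Base unit] → [Ty [Base unit]]]]

4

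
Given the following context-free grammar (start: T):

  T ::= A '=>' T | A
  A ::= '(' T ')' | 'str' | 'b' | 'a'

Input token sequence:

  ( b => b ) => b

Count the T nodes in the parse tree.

4

[T [A ( [T [A b] => [T [A b]]] )] => [T [A b]]]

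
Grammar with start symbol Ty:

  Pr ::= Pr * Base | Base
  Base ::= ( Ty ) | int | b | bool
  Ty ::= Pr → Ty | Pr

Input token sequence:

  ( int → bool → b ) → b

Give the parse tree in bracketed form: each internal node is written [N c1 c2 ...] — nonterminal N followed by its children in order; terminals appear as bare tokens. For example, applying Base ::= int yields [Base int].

[Ty [Pr [Base ( [Ty [Pr [Base int]] → [Ty [Pr [Base bool]] → [Ty [Pr [Base b]]]]] )]] → [Ty [Pr [Base b]]]]

Ty
Pr → Ty
Base → Ty
( Ty ) → Ty
( Pr → Ty ) → Ty
( Base → Ty ) → Ty
( int → Ty ) → Ty
( int → Pr → Ty ) → Ty
( int → Base → Ty ) → Ty
( int → bool → Ty ) → Ty
( int → bool → Pr ) → Ty
( int → bool → Base ) → Ty
( int → bool → b ) → Ty
( int → bool → b ) → Pr
( int → bool → b ) → Base
( int → bool → b ) → b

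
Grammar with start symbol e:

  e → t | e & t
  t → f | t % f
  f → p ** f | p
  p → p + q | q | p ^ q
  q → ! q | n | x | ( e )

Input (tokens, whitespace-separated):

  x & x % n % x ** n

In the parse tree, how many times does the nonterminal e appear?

[e [e [t [f [p [q x]]]]] & [t [t [t [f [p [q x]]]] % [f [p [q n]]]] % [f [p [q x]] ** [f [p [q n]]]]]]

2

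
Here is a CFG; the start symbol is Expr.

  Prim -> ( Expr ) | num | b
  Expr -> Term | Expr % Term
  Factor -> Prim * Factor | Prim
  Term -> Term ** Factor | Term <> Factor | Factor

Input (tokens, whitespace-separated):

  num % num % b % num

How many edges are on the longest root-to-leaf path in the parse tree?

[Expr [Expr [Expr [Expr [Term [Factor [Prim num]]]] % [Term [Factor [Prim num]]]] % [Term [Factor [Prim b]]]] % [Term [Factor [Prim num]]]]

7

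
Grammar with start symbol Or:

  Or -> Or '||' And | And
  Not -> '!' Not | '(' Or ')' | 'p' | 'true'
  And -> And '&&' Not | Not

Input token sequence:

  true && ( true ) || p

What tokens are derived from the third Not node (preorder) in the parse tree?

[Or [Or [And [And [Not true]] && [Not ( [Or [And [Not true]]] )]]] || [And [Not p]]]

true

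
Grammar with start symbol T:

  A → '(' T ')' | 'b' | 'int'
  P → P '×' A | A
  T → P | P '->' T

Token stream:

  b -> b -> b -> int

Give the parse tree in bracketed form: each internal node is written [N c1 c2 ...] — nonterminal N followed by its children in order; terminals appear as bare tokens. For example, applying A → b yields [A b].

T
P -> T
A -> T
b -> T
b -> P -> T
b -> A -> T
b -> b -> T
b -> b -> P -> T
b -> b -> A -> T
b -> b -> b -> T
b -> b -> b -> P
b -> b -> b -> A
b -> b -> b -> int

[T [P [A b]] -> [T [P [A b]] -> [T [P [A b]] -> [T [P [A int]]]]]]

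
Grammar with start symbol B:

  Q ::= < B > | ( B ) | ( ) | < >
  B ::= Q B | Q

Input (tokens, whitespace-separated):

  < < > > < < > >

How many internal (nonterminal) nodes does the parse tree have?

8

[B [Q < [B [Q < >]] >] [B [Q < [B [Q < >]] >]]]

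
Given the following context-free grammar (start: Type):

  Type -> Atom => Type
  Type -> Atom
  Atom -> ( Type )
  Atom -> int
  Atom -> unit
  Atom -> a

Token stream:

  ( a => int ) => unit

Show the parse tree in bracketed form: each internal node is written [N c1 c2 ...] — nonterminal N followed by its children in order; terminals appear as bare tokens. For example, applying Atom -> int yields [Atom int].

Type
Atom => Type
( Type ) => Type
( Atom => Type ) => Type
( a => Type ) => Type
( a => Atom ) => Type
( a => int ) => Type
( a => int ) => Atom
( a => int ) => unit

[Type [Atom ( [Type [Atom a] => [Type [Atom int]]] )] => [Type [Atom unit]]]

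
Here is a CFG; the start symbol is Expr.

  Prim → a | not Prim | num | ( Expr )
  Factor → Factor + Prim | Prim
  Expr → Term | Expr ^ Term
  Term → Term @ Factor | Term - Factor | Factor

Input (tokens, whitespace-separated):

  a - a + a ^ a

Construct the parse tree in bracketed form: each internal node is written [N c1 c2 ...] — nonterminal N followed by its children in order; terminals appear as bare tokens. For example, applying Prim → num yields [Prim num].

[Expr [Expr [Term [Term [Factor [Prim a]]] - [Factor [Factor [Prim a]] + [Prim a]]]] ^ [Term [Factor [Prim a]]]]

Expr
Expr ^ Term
Term ^ Term
Term - Factor ^ Term
Factor - Factor ^ Term
Prim - Factor ^ Term
a - Factor ^ Term
a - Factor + Prim ^ Term
a - Prim + Prim ^ Term
a - a + Prim ^ Term
a - a + a ^ Term
a - a + a ^ Factor
a - a + a ^ Prim
a - a + a ^ a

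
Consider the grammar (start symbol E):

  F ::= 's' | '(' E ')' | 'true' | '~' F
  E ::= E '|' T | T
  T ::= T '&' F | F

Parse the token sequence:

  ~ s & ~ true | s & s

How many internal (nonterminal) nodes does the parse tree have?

[E [E [T [T [F ~ [F s]]] & [F ~ [F true]]]] | [T [T [F s]] & [F s]]]

12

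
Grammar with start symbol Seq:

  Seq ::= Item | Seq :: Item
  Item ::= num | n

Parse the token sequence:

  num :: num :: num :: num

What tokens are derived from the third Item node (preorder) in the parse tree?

[Seq [Seq [Seq [Seq [Item num]] :: [Item num]] :: [Item num]] :: [Item num]]

num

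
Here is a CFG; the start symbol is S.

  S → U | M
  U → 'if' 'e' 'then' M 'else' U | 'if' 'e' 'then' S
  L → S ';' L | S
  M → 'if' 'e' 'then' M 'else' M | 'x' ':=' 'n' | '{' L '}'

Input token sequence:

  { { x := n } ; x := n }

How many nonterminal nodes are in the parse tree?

11

[S [M { [L [S [M { [L [S [M x := n]]] }]] ; [L [S [M x := n]]]] }]]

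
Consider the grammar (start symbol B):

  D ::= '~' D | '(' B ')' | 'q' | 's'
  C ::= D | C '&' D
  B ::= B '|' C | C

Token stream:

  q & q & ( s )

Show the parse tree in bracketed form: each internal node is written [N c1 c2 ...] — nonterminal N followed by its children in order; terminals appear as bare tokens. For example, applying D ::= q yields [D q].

B
C
C & D
C & D & D
D & D & D
q & D & D
q & q & D
q & q & ( B )
q & q & ( C )
q & q & ( D )
q & q & ( s )

[B [C [C [C [D q]] & [D q]] & [D ( [B [C [D s]]] )]]]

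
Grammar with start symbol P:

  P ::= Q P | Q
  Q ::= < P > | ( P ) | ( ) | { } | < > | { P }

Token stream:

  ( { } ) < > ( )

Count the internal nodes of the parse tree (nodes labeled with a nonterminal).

8

[P [Q ( [P [Q { }]] )] [P [Q < >] [P [Q ( )]]]]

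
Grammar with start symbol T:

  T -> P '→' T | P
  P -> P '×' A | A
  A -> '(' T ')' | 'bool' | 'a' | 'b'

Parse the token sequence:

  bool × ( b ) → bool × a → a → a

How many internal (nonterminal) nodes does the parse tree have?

19

[T [P [P [A bool]] × [A ( [T [P [A b]]] )]] → [T [P [P [A bool]] × [A a]] → [T [P [A a]] → [T [P [A a]]]]]]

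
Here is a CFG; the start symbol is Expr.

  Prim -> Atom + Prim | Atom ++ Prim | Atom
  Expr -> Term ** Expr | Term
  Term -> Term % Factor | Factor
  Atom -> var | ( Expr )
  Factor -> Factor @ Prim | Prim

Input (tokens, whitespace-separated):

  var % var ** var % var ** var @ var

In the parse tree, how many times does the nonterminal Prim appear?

[Expr [Term [Term [Factor [Prim [Atom var]]]] % [Factor [Prim [Atom var]]]] ** [Expr [Term [Term [Factor [Prim [Atom var]]]] % [Factor [Prim [Atom var]]]] ** [Expr [Term [Factor [Factor [Prim [Atom var]]] @ [Prim [Atom var]]]]]]]

6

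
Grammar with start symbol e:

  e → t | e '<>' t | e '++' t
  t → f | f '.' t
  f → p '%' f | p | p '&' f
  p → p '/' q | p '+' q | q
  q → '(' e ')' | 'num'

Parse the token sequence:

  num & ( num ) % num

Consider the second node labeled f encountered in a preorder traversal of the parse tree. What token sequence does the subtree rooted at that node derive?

[e [t [f [p [q num]] & [f [p [q ( [e [t [f [p [q num]]]]] )]] % [f [p [q num]]]]]]]

( num ) % num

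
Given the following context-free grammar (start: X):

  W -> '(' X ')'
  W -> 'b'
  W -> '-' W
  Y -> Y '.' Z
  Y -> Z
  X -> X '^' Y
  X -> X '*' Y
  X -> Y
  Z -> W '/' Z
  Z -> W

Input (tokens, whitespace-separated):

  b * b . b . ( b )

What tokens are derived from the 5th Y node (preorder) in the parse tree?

b

[X [X [Y [Z [W b]]]] * [Y [Y [Y [Z [W b]]] . [Z [W b]]] . [Z [W ( [X [Y [Z [W b]]]] )]]]]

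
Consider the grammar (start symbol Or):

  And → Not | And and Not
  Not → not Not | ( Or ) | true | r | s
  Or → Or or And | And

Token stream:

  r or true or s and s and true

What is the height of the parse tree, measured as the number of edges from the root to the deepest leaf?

5

[Or [Or [Or [And [Not r]]] or [And [Not true]]] or [And [And [And [Not s]] and [Not s]] and [Not true]]]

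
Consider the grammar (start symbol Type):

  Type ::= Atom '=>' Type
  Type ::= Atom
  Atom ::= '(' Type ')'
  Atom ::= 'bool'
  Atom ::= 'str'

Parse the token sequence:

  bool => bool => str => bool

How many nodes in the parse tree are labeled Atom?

[Type [Atom bool] => [Type [Atom bool] => [Type [Atom str] => [Type [Atom bool]]]]]

4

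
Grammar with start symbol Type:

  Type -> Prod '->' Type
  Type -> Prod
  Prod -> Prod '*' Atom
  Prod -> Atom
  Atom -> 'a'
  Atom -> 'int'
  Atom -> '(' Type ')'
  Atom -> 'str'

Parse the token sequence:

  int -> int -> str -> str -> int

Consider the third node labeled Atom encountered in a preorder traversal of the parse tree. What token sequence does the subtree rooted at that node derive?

str

[Type [Prod [Atom int]] -> [Type [Prod [Atom int]] -> [Type [Prod [Atom str]] -> [Type [Prod [Atom str]] -> [Type [Prod [Atom int]]]]]]]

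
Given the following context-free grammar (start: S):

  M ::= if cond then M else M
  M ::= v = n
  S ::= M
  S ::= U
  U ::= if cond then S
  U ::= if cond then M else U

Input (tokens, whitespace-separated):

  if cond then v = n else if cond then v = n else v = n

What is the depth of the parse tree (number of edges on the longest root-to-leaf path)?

4

[S [M if cond then [M v = n] else [M if cond then [M v = n] else [M v = n]]]]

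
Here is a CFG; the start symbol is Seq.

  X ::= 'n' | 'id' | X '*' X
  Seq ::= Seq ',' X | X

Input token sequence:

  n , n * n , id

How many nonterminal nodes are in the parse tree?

[Seq [Seq [Seq [X n]] , [X [X n] * [X n]]] , [X id]]

8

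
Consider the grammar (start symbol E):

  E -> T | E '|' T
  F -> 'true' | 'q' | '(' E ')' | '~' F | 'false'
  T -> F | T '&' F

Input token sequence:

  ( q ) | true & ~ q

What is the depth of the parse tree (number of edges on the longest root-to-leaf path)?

7

[E [E [T [F ( [E [T [F q]]] )]]] | [T [T [F true]] & [F ~ [F q]]]]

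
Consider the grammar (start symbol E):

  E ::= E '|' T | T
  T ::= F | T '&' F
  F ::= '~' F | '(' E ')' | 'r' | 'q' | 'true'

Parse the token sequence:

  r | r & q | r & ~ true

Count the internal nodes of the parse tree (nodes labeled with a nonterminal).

14

[E [E [E [T [F r]]] | [T [T [F r]] & [F q]]] | [T [T [F r]] & [F ~ [F true]]]]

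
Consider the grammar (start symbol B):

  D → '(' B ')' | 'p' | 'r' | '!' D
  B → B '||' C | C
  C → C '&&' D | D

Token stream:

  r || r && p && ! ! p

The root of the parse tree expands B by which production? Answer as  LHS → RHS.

B → B '||' C

[B [B [C [D r]]] || [C [C [C [D r]] && [D p]] && [D ! [D ! [D p]]]]]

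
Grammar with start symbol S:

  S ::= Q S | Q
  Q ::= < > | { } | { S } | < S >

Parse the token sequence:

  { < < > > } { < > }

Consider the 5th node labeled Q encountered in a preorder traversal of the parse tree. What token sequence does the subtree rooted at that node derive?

< >

[S [Q { [S [Q < [S [Q < >]] >]] }] [S [Q { [S [Q < >]] }]]]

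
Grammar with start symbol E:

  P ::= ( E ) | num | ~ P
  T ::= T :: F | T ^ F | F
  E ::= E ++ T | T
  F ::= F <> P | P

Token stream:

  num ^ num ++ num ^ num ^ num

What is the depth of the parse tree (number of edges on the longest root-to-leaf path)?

[E [E [T [T [F [P num]]] ^ [F [P num]]]] ++ [T [T [T [F [P num]]] ^ [F [P num]]] ^ [F [P num]]]]

6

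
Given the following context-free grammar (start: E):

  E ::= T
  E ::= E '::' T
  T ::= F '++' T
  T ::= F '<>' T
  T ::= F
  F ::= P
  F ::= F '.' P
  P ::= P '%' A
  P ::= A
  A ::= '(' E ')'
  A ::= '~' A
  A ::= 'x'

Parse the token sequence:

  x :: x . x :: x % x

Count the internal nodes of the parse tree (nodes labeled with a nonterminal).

[E [E [E [T [F [P [A x]]]]] :: [T [F [F [P [A x]]] . [P [A x]]]]] :: [T [F [P [P [A x]] % [A x]]]]]

20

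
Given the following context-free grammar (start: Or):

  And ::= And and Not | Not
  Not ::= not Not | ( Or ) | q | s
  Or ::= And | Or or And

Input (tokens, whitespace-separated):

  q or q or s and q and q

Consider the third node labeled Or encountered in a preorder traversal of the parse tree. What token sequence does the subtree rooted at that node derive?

q

[Or [Or [Or [And [Not q]]] or [And [Not q]]] or [And [And [And [Not s]] and [Not q]] and [Not q]]]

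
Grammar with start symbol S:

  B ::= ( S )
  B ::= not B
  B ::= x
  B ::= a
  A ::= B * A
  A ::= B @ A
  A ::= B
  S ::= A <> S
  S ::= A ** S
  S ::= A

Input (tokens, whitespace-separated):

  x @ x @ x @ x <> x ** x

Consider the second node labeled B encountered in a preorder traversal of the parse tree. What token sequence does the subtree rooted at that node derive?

[S [A [B x] @ [A [B x] @ [A [B x] @ [A [B x]]]]] <> [S [A [B x]] ** [S [A [B x]]]]]

x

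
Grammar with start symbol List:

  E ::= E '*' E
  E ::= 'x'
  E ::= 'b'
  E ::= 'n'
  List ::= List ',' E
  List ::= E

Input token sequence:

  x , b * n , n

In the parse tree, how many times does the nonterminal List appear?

[List [List [List [E x]] , [E [E b] * [E n]]] , [E n]]

3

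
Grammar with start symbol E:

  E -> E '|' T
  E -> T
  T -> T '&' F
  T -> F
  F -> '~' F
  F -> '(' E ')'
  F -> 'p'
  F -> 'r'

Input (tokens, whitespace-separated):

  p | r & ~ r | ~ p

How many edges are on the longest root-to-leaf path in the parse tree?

[E [E [E [T [F p]]] | [T [T [F r]] & [F ~ [F r]]]] | [T [F ~ [F p]]]]

5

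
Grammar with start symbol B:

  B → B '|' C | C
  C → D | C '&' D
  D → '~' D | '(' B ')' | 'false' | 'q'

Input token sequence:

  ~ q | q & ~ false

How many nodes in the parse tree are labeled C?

[B [B [C [D ~ [D q]]]] | [C [C [D q]] & [D ~ [D false]]]]

3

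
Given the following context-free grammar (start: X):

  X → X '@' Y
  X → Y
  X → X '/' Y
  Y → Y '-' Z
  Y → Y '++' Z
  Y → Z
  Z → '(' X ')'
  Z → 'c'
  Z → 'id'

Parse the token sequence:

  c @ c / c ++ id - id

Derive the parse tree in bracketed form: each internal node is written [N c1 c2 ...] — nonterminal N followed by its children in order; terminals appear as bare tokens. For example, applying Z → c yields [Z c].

[X [X [X [Y [Z c]]] @ [Y [Z c]]] / [Y [Y [Y [Z c]] ++ [Z id]] - [Z id]]]

X
X / Y
X @ Y / Y
Y @ Y / Y
Z @ Y / Y
c @ Y / Y
c @ Z / Y
c @ c / Y
c @ c / Y - Z
c @ c / Y ++ Z - Z
c @ c / Z ++ Z - Z
c @ c / c ++ Z - Z
c @ c / c ++ id - Z
c @ c / c ++ id - id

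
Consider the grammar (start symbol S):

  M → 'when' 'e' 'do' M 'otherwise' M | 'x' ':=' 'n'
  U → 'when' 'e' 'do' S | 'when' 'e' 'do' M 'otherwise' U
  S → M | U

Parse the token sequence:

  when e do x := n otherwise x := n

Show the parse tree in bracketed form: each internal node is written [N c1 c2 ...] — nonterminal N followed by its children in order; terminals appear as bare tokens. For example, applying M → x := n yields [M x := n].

S
M
when e do M otherwise M
when e do x := n otherwise M
when e do x := n otherwise x := n

[S [M when e do [M x := n] otherwise [M x := n]]]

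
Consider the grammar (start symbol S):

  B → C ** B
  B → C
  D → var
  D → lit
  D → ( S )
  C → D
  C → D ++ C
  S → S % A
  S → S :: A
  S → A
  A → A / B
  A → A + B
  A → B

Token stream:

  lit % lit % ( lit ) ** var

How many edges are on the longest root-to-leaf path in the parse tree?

10

[S [S [S [A [B [C [D lit]]]]] % [A [B [C [D lit]]]]] % [A [B [C [D ( [S [A [B [C [D lit]]]]] )]] ** [B [C [D var]]]]]]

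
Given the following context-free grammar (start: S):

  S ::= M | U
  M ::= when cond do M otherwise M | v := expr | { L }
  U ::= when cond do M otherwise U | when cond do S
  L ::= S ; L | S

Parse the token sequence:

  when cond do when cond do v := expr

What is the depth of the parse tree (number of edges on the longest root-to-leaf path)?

[S [U when cond do [S [U when cond do [S [M v := expr]]]]]]

6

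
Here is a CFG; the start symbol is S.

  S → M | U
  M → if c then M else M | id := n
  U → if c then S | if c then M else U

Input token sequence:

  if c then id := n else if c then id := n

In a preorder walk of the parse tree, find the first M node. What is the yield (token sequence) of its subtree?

id := n

[S [U if c then [M id := n] else [U if c then [S [M id := n]]]]]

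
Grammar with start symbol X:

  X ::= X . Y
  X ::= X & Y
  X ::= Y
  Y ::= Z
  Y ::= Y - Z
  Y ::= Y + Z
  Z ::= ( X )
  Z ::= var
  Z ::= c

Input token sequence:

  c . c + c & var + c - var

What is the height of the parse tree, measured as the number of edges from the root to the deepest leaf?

5

[X [X [X [Y [Z c]]] . [Y [Y [Z c]] + [Z c]]] & [Y [Y [Y [Z var]] + [Z c]] - [Z var]]]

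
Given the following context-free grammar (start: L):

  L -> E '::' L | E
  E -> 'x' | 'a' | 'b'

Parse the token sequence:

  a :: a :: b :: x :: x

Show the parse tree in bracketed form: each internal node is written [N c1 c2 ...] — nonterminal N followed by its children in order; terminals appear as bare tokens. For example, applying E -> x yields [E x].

L
E :: L
a :: L
a :: E :: L
a :: a :: L
a :: a :: E :: L
a :: a :: b :: L
a :: a :: b :: E :: L
a :: a :: b :: x :: L
a :: a :: b :: x :: E
a :: a :: b :: x :: x

[L [E a] :: [L [E a] :: [L [E b] :: [L [E x] :: [L [E x]]]]]]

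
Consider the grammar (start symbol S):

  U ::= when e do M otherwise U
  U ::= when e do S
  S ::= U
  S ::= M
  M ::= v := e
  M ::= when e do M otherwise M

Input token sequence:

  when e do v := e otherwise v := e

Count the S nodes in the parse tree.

[S [M when e do [M v := e] otherwise [M v := e]]]

1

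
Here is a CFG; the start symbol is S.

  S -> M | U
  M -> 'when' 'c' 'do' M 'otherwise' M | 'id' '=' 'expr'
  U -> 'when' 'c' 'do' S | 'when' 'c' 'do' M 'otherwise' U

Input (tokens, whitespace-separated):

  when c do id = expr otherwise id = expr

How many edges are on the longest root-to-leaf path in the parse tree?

[S [M when c do [M id = expr] otherwise [M id = expr]]]

3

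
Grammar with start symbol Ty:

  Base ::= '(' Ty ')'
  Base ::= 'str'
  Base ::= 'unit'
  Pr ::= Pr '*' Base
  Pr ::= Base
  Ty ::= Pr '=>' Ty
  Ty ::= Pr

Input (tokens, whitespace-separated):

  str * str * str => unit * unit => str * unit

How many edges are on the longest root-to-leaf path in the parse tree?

6

[Ty [Pr [Pr [Pr [Base str]] * [Base str]] * [Base str]] => [Ty [Pr [Pr [Base unit]] * [Base unit]] => [Ty [Pr [Pr [Base str]] * [Base unit]]]]]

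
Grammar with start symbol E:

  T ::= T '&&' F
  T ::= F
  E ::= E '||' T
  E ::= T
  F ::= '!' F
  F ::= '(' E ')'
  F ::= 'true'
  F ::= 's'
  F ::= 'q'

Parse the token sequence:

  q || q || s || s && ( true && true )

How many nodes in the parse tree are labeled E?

5

[E [E [E [E [T [F q]]] || [T [F q]]] || [T [F s]]] || [T [T [F s]] && [F ( [E [T [T [F true]] && [F true]]] )]]]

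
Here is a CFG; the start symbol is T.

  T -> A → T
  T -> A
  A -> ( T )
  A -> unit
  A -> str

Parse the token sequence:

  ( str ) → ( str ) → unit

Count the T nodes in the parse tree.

[T [A ( [T [A str]] )] → [T [A ( [T [A str]] )] → [T [A unit]]]]

5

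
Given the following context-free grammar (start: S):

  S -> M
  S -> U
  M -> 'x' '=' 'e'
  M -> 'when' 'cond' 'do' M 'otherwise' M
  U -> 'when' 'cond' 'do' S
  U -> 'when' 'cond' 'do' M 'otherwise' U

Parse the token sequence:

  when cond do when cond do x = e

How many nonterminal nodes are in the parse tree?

6

[S [U when cond do [S [U when cond do [S [M x = e]]]]]]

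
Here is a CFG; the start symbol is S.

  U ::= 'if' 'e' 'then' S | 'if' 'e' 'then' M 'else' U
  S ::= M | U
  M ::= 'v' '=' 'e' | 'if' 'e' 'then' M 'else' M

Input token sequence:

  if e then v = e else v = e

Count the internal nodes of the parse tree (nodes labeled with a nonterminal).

[S [M if e then [M v = e] else [M v = e]]]

4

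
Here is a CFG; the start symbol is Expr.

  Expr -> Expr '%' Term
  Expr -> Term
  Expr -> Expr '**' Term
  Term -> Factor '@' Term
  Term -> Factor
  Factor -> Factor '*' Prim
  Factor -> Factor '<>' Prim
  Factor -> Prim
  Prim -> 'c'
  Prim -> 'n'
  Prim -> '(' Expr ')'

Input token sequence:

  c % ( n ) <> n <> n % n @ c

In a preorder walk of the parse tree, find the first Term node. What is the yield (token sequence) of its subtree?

c

[Expr [Expr [Expr [Term [Factor [Prim c]]]] % [Term [Factor [Factor [Factor [Prim ( [Expr [Term [Factor [Prim n]]]] )]] <> [Prim n]] <> [Prim n]]]] % [Term [Factor [Prim n]] @ [Term [Factor [Prim c]]]]]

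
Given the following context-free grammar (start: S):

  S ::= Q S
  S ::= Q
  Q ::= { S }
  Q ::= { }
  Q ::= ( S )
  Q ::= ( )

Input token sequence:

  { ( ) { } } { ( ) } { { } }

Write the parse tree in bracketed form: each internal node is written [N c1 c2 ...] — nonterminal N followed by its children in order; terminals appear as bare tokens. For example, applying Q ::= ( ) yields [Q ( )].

[S [Q { [S [Q ( )] [S [Q { }]]] }] [S [Q { [S [Q ( )]] }] [S [Q { [S [Q { }]] }]]]]

S
Q S
{ S } S
{ Q S } S
{ ( ) S } S
{ ( ) Q } S
{ ( ) { } } S
{ ( ) { } } Q S
{ ( ) { } } { S } S
{ ( ) { } } { Q } S
{ ( ) { } } { ( ) } S
{ ( ) { } } { ( ) } Q
{ ( ) { } } { ( ) } { S }
{ ( ) { } } { ( ) } { Q }
{ ( ) { } } { ( ) } { { } }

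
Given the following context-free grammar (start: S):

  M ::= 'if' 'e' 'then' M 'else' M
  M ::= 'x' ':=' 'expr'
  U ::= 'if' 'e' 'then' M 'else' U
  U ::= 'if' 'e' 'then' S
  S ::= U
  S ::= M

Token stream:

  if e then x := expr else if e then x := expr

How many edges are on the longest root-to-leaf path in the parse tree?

5

[S [U if e then [M x := expr] else [U if e then [S [M x := expr]]]]]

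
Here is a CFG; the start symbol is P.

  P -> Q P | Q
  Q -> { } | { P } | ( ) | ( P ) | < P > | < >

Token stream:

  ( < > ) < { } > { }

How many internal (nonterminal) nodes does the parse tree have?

10

[P [Q ( [P [Q < >]] )] [P [Q < [P [Q { }]] >] [P [Q { }]]]]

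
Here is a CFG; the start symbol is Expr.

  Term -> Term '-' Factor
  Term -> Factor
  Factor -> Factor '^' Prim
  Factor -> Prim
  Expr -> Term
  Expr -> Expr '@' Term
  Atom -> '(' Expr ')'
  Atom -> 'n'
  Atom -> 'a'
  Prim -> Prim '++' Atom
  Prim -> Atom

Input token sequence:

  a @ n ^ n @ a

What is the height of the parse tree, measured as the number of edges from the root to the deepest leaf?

[Expr [Expr [Expr [Term [Factor [Prim [Atom a]]]]] @ [Term [Factor [Factor [Prim [Atom n]]] ^ [Prim [Atom n]]]]] @ [Term [Factor [Prim [Atom a]]]]]

7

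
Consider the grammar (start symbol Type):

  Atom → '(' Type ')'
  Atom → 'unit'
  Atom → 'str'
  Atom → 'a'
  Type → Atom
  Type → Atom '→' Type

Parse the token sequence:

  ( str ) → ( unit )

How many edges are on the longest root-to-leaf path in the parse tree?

[Type [Atom ( [Type [Atom str]] )] → [Type [Atom ( [Type [Atom unit]] )]]]

5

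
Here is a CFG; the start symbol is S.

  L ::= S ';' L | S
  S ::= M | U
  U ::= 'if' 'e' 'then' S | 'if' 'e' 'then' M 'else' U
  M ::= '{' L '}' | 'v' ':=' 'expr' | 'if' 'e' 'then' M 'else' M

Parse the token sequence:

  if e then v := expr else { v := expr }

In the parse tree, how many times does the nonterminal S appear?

2

[S [M if e then [M v := expr] else [M { [L [S [M v := expr]]] }]]]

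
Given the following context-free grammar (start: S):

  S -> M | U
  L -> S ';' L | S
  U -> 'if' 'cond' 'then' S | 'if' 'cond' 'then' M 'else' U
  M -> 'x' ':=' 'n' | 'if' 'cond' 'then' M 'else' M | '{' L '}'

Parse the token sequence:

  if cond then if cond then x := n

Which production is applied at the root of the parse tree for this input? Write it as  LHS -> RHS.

S -> U

[S [U if cond then [S [U if cond then [S [M x := n]]]]]]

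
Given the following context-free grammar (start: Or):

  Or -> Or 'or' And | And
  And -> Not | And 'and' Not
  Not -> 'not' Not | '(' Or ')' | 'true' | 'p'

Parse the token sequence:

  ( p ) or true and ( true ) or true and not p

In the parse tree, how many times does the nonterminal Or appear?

5

[Or [Or [Or [And [Not ( [Or [And [Not p]]] )]]] or [And [And [Not true]] and [Not ( [Or [And [Not true]]] )]]] or [And [And [Not true]] and [Not not [Not p]]]]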